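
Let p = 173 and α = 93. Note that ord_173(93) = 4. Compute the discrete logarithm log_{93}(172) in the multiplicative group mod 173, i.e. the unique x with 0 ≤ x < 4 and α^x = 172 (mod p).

2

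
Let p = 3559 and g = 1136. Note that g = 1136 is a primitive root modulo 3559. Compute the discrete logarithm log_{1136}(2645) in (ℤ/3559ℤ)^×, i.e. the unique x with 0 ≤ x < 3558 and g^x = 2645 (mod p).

Baby-step giant-step with m = ceil(sqrt(3558)) = 60.
Baby table (1136^j mod 3559 for j=0..59):
  0:1  1:1136  2:2138  3:1530  4:1288  5:419  6:2637  7:2513
  8:450  9:2263  10:1170  11:1613  12:3042  13:3482  14:1503  15:2647
  16:3196  17:476  18:3327  19:3373  20:2244  21:940  22:140  23:2444
  24:364  25:660  26:2370  27:1716  28:2603  29:3038  30:2497  31:69
  32:86  33:1603  34:2359  35:3456  36:439  37:444  38:2565  39:2578
  40:3110  41:2432  42:968  43:3476  44:1805  45:496  46:1134  47:3425
  48:813  49:1787  50:1402  51:1799  52:798  53:2542  54:1363  55:203
  56:2832  57:3375  58:957  59:1657
Giant step factor: 1136^(-60) ≡ 2181 (mod 3559).
Scan 2645·2181^i mod 3559 for i = 0, 1, …:
  i=0: 2645   i=1: 3165   i=2: 1964   i=3: 2007
  i=4: 3256   i=5: 1131   i=6: 324   i=7: 1962
  i=8: 1204   i=9: 2941     …   i=16: 1202
  i=17: 2138
Match at i=17, j=2: x = 17·60 + 2 = 1022.

1022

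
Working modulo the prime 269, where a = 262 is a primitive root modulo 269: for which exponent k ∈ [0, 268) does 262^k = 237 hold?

Baby-step giant-step with m = ceil(sqrt(268)) = 17.
Baby table (262^j mod 269 for j=0..16):
  0:1  1:262  2:49  3:195  4:249  5:140  6:96  7:135
  8:131  9:159  10:232  11:259  12:70  13:48  14:202  15:200
  16:214
Giant step factor: 262^(-17) ≡ 109 (mod 269).
Scan 237·109^i mod 269 for i = 0, 1, …:
  i=0: 237   i=1: 9   i=2: 174   i=3: 136
  i=4: 29   i=5: 202
Match at i=5, j=14: k = 5·17 + 14 = 99.

99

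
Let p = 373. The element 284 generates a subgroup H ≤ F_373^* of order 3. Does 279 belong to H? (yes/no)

no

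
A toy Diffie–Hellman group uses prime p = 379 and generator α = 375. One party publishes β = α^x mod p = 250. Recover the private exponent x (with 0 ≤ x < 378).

311

Baby-step giant-step with m = ceil(sqrt(378)) = 20.
Baby table (375^j mod 379 for j=0..19):
  0:1  1:375  2:16  3:315  4:256  5:113  6:306  7:292
  8:348  9:124  10:262  11:89  12:23  13:287  14:368  15:44
  16:203  17:325  18:216  19:273
Giant step factor: 375^(-20) ≡ 219 (mod 379).
Scan 250·219^i mod 379 for i = 0, 1, …:
  i=0: 250   i=1: 174   i=2: 206   i=3: 13
  i=4: 194   i=5: 38   i=6: 363   i=7: 286
  i=8: 99   i=9: 78     …   i=14: 215
  i=15: 89
Match at i=15, j=11: x = 15·20 + 11 = 311.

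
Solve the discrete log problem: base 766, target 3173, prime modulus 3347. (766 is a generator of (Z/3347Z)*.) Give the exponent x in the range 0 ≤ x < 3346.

1805

Baby-step giant-step with m = ceil(sqrt(3346)) = 58.
Baby table (766^j mod 3347 for j=0..57):
  0:1  1:766  2:1031  3:3201  4:1962  5:89  6:1234  7:1390
  8:394  9:574  10:1227  11:2722  12:3218  13:1596  14:881  15:2099
  16:1274  17:1907  18:1470  19:1428  20:2726  21:2935  22:2373  23:297
  24:3253  25:1630  26:149  27:336  28:3004  29:1675  30:1149  31:3220
  32:3128  33:2943  34:1807  35:1851  36:2085  37:591  38:861  39:167
  40:736  41:1480  42:2394  43:2995  44:1475  45:1911  46:1187  47:2205
  48:2142  49:742  50:2729  51:1886  52:2119  53:3206  54:2445  55:1897
  56:504  57:1159
Giant step factor: 766^(-58) ≡ 1488 (mod 3347).
Scan 3173·1488^i mod 3347 for i = 0, 1, …:
  i=0: 3173   i=1: 2154   i=2: 2073   i=3: 2037
  i=4: 2021   i=5: 1642   i=6: 3333   i=7: 2597
  i=8: 1898   i=9: 2703     …   i=30: 1454
  i=31: 1390
Match at i=31, j=7: x = 31·58 + 7 = 1805.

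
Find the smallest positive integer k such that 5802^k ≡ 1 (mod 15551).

7775

The order of 5802 must divide p − 1 = 15550 = 2 · 5^2 · 311.
Divisors: 1, 2, 5, 10, 25, 50, 311, 622, 1555, 3110, 7775, 15550.
Check each in increasing order: 5802^1 ≡ 5802;  5802^2 ≡ 10840;  5802^5 ≡ 3501;  5802^10 ≡ 2813;  5802^25 ≡ 6621;  5802^50 ≡ 14923;  5802^311 ≡ 2928;  5802^622 ≡ 4583;  5802^1555 ≡ 2802;  5802^3110 ≡ 13500;  5802^7775 ≡ 1.
Smallest exponent giving 1 is 7775.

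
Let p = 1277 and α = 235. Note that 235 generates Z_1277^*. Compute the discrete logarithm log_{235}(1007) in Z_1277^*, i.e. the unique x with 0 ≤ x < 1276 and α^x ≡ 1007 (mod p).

Baby-step giant-step with m = ceil(sqrt(1276)) = 36.
Baby table (235^j mod 1277 for j=0..35):
  0:1  1:235  2:314  3:1001  4:267  5:172  6:833  7:374
  8:1054  9:1229  10:213  11:252  12:478  13:1231  14:683  15:880
  16:1203  17:488  18:1027  19:1269  20:674  21:42  22:931  23:418
  24:1178  25:998  26:839  27:507  28:384  29:850  30:538  31:7
  32:368  33:921  34:622  35:592
Giant step factor: 235^(-36) ≡ 1242 (mod 1277).
Scan 1007·1242^i mod 1277 for i = 0, 1, …:
  i=0: 1007   i=1: 511   i=2: 1270   i=3: 245
  i=4: 364   i=5: 30   i=6: 227   i=7: 994
  i=8: 966   i=9: 669     …   i=19: 765
  i=20: 42
Match at i=20, j=21: x = 20·36 + 21 = 741.

741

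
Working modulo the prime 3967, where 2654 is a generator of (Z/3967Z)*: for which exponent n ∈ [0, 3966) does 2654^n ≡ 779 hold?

3186

Baby-step giant-step with m = ceil(sqrt(3966)) = 63.
Baby table (2654^j mod 3967 for j=0..62):
  0:1  1:2654  2:2291  3:2870  4:340  5:1851  6:1408  7:3885
  8:557  9:2554  10:2680  11:3856  12:2931  13:3554  14:2757  15:1930
  16:823  17:2392  18:1168  19:1645  20:2130  21:45  22:420  23:3920
  24:2206  25:3399  26:3955  27:3855  28:277  29:1263  30:3854  31:1590
  32:2939  33:984  34:1250  35:1088  36:3543  37:1332  38:531  39:989
  40:2619  41:642  42:2025  43:3032  44:1852  45:95  46:2209  47:3427
  48:2894  49:564  50:1297  51:2849  52:144  53:1344  54:643  55:712
  56:1356  57:755  58:435  59:93  60:868  61:2812  62:1121
Giant step factor: 2654^(-63) ≡ 3796 (mod 3967).
Scan 779·3796^i mod 3967 for i = 0, 1, …:
  i=0: 779   i=1: 1669   i=2: 225   i=3: 1195
  i=4: 1939   i=5: 1659   i=6: 1935   i=7: 2343
  i=8: 14   i=9: 1573     …   i=49: 1580
  i=50: 3543
Match at i=50, j=36: n = 50·63 + 36 = 3186.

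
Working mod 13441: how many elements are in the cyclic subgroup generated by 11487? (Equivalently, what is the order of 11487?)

1680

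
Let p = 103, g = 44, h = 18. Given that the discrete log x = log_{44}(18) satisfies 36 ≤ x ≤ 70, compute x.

46

Compute 44^36 mod 103 = 64, then multiply by 44 repeatedly:
  44^36=64  44^37=35  44^38=98  44^39=89  44^40=2
  44^41=88  44^42=61  44^43=6  44^44=58  44^45=80
  44^46=18
Found 18 at exponent 46.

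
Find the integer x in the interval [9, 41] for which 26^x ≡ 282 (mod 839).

40

Compute 26^9 mod 839 = 198, then multiply by 26 repeatedly:
  26^9=198  26^10=114  26^11=447  26^12=715  26^13=132
  26^14=76  26^15=298  26^16=197  26^17=88  26^18=610
  26^19=758  26^20=411  26^21=618  26^22=127  26^23=785
  26^24=274  26^25=412  26^26=644  26^27=803  26^28=742
  26^29=834  26^30=709  26^31=815  26^32=215  26^33=556
  26^34=193  26^35=823  26^36=423  26^37=91  26^38=688
  26^39=269  26^40=282
Found 282 at exponent 40.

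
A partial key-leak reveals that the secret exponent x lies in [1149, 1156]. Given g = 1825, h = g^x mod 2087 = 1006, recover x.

Compute 1825^1149 mod 2087 = 85, then multiply by 1825 repeatedly:
  1825^1149=85  1825^1150=687  1825^1151=1575  1825^1152=576  1825^1153=1439
  1825^1154=729  1825^1155=1006
Found 1006 at exponent 1155.

1155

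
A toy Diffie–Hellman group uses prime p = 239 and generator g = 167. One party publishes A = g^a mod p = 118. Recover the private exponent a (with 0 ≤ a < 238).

Baby-step giant-step with m = ceil(sqrt(238)) = 16.
Baby table (167^j mod 239 for j=0..15):
  0:1  1:167  2:165  3:70  4:218  5:78  6:120  7:203
  8:202  9:35  10:109  11:39  12:60  13:221  14:101  15:137
Giant step factor: 167^(-16) ≡ 125 (mod 239).
Scan 118·125^i mod 239 for i = 0, 1, …:
  i=0: 118   i=1: 171   i=2: 104   i=3: 94
  i=4: 39
Match at i=4, j=11: a = 4·16 + 11 = 75.

75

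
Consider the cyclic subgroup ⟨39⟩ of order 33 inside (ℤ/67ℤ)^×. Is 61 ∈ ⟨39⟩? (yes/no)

61 ∈ ⟨39⟩ iff 61^33 ≡ 1 (mod 67), since |⟨39⟩| = 33.
61^33 mod 67 = 66.
Since 66 ≠ 1, 61 does not lie in the subgroup.

no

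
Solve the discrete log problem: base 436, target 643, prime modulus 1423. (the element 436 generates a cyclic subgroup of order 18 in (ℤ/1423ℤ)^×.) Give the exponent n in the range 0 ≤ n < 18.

Successive powers of 436 modulo 1423:
  436^0=1  436^1=436  436^2=837  436^3=644  436^4=453  436^5=1134
  436^6=643
So 436^6 ≡ 643 (mod 1423), giving n = 6.

6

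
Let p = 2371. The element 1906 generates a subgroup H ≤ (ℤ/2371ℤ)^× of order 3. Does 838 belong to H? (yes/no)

838 ∈ ⟨1906⟩ iff 838^3 ≡ 1 (mod 2371), since |⟨1906⟩| = 3.
838^3 mod 2371 = 643.
Since 643 ≠ 1, 838 does not lie in the subgroup.

no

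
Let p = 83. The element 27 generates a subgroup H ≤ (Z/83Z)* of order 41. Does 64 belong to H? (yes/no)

yes

64 ∈ ⟨27⟩ iff 64^41 ≡ 1 (mod 83), since |⟨27⟩| = 41.
64^41 mod 83 = 1.
Since 1 = 1, 64 lies in the subgroup.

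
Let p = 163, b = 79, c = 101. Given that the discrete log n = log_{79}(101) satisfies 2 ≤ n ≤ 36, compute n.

Compute 79^2 mod 163 = 47, then multiply by 79 repeatedly:
  79^2=47  79^3=127  79^4=90  79^5=101
Found 101 at exponent 5.

5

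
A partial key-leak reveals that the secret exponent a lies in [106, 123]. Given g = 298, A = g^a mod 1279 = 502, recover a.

118

Compute 298^106 mod 1279 = 632, then multiply by 298 repeatedly:
  298^106=632  298^107=323  298^108=329  298^109=838  298^110=319
  298^111=416  298^112=1184  298^113=1107  298^114=1183  298^115=809
  298^116=630  298^117=1006  298^118=502
Found 502 at exponent 118.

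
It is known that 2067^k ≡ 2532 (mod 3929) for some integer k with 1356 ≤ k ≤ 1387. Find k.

1372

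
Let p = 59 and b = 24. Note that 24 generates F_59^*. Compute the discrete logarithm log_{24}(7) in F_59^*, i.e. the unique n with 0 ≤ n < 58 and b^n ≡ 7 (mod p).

Baby-step giant-step with m = ceil(sqrt(58)) = 8.
Baby table (24^j mod 59 for j=0..7):
  0:1  1:24  2:45  3:18  4:19  5:43  6:29  7:47
Giant step factor: 24^(-8) ≡ 17 (mod 59).
Scan 7·17^i mod 59 for i = 0, 1, …:
  i=0: 7   i=1: 1
Match at i=1, j=0: n = 1·8 + 0 = 8.

8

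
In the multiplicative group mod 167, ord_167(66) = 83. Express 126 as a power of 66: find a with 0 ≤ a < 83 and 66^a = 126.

Baby-step giant-step with m = ceil(sqrt(83)) = 10.
Baby table (66^j mod 167 for j=0..9):
  0:1  1:66  2:14  3:89  4:29  5:77  6:72  7:76
  8:6  9:62
Giant step factor: 66^(-10) ≡ 2 (mod 167).
Scan 126·2^i mod 167 for i = 0, 1, …:
  i=0: 126   i=1: 85   i=2: 3   i=3: 6
Match at i=3, j=8: a = 3·10 + 8 = 38.

38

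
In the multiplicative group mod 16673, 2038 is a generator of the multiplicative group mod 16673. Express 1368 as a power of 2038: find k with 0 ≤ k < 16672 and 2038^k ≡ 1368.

12947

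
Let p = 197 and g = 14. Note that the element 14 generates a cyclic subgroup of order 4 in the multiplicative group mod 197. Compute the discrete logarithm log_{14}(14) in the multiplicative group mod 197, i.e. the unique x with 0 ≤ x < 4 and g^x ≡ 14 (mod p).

1

Successive powers of 14 modulo 197:
  14^0=1  14^1=14
So 14^1 ≡ 14 (mod 197), giving x = 1.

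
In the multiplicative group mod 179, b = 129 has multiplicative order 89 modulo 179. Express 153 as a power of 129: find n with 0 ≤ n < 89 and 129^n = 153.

56

Baby-step giant-step with m = ceil(sqrt(89)) = 10.
Baby table (129^j mod 179 for j=0..9):
  0:1  1:129  2:173  3:121  4:36  5:169  6:142  7:60
  8:43  9:177
Giant step factor: 129^(-10) ≡ 145 (mod 179).
Scan 153·145^i mod 179 for i = 0, 1, …:
  i=0: 153   i=1: 168   i=2: 16   i=3: 172
  i=4: 59   i=5: 142
Match at i=5, j=6: n = 5·10 + 6 = 56.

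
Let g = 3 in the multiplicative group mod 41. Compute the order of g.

The order of 3 must divide p − 1 = 40 = 2^3 · 5.
Divisors: 1, 2, 4, 5, 8, 10, 20, 40.
Check each in increasing order: 3^1 ≡ 3;  3^2 ≡ 9;  3^4 ≡ 40;  3^5 ≡ 38;  3^8 ≡ 1.
Smallest exponent giving 1 is 8.

8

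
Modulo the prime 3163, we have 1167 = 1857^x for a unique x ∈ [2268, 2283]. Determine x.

Compute 1857^2268 mod 3163 = 2458, then multiply by 1857 repeatedly:
  1857^2268=2458  1857^2269=297  1857^2270=1167
Found 1167 at exponent 2270.

2270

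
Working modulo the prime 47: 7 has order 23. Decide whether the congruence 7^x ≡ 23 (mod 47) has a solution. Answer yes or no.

no

⟨7⟩ has order 23; its elements mod 47 are {1, 2, 3, 4, 6, 7, 8, 9, 12, 14, 16, 17, 18, 21, 24, 25, 27, 28, 32, 34, 36, 37, 42}.
23 is not in this set.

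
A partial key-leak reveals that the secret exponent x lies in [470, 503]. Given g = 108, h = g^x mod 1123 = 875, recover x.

Compute 108^470 mod 1123 = 946, then multiply by 108 repeatedly:
  108^470=946  108^471=1098  108^472=669  108^473=380  108^474=612
  108^475=962  108^476=580  108^477=875
Found 875 at exponent 477.

477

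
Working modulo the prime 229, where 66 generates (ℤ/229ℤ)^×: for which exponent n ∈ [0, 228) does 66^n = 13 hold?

135

Baby-step giant-step with m = ceil(sqrt(228)) = 16.
Baby table (66^j mod 229 for j=0..15):
  0:1  1:66  2:5  3:101  4:25  5:47  6:125  7:6
  8:167  9:30  10:148  11:150  12:53  13:63  14:36  15:86
Giant step factor: 66^(-16) ≡ 14 (mod 229).
Scan 13·14^i mod 229 for i = 0, 1, …:
  i=0: 13   i=1: 182   i=2: 29   i=3: 177
  i=4: 188   i=5: 113   i=6: 208   i=7: 164
  i=8: 6
Match at i=8, j=7: n = 8·16 + 7 = 135.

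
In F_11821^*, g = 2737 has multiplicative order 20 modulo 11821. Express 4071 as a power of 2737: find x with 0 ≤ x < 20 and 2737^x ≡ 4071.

5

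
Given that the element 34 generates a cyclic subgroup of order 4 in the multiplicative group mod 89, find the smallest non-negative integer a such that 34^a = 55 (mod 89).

Successive powers of 34 modulo 89:
  34^0=1  34^1=34  34^2=88  34^3=55
So 34^3 ≡ 55 (mod 89), giving a = 3.

3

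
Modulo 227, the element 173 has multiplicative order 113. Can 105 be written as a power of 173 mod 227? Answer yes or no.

no

105 ∈ ⟨173⟩ iff 105^113 ≡ 1 (mod 227), since |⟨173⟩| = 113.
105^113 mod 227 = 226.
Since 226 ≠ 1, 105 does not lie in the subgroup.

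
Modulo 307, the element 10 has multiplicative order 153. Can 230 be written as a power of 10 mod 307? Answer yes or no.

230 ∈ ⟨10⟩ iff 230^153 ≡ 1 (mod 307), since |⟨10⟩| = 153.
230^153 mod 307 = 306.
Since 306 ≠ 1, 230 does not lie in the subgroup.

no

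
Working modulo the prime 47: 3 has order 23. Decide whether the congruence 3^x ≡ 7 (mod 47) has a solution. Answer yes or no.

⟨3⟩ has order 23; its elements mod 47 are {1, 2, 3, 4, 6, 7, 8, 9, 12, 14, 16, 17, 18, 21, 24, 25, 27, 28, 32, 34, 36, 37, 42}.
7 is in this set.

yes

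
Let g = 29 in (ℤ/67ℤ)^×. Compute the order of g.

3

The order of 29 must divide p − 1 = 66 = 2 · 3 · 11.
Divisors: 1, 2, 3, 6, 11, 22, 33, 66.
Check each in increasing order: 29^1 ≡ 29;  29^2 ≡ 37;  29^3 ≡ 1.
Smallest exponent giving 1 is 3.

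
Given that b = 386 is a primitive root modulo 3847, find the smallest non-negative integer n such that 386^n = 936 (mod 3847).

494

Baby-step giant-step with m = ceil(sqrt(3846)) = 63.
Baby table (386^j mod 3847 for j=0..62):
  0:1  1:386  2:2810  3:3653  4:2056  5:1134  6:3013  7:1224
  8:3130  9:222  10:1058  11:606  12:3096  13:2486  14:1693  15:3355
  16:2438  17:2400  18:3120  19:209  20:3734  21:2546  22:1771  23:2687
  24:2339  25:2656  26:1914  27:180  28:234  29:1843  30:3550  31:768
  32:229  33:3760  34:1041  35:1738  36:1490  37:1937  38:1364  39:3312
  40:1228  41:827  42:3768  43:282  44:1136  45:3785  46:2997  47:2742
  48:487  49:3326  50:2785  51:1697  52:1052  53:2137  54:1624  55:3650
  56:898  57:398  58:3595  59:2750  60:3575  61:2724  62:1233
Giant step factor: 386^(-63) ≡ 3787 (mod 3847).
Scan 936·3787^i mod 3847 for i = 0, 1, …:
  i=0: 936   i=1: 1545   i=2: 3475   i=3: 3085
  i=4: 3403   i=5: 3558   i=6: 1952   i=7: 2137
Match at i=7, j=53: n = 7·63 + 53 = 494.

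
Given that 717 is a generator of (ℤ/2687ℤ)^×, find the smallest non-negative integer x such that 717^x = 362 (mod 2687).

1633

Baby-step giant-step with m = ceil(sqrt(2686)) = 52.
Baby table (717^j mod 2687 for j=0..51):
  0:1  1:717  2:872  3:1840  4:2650  5:341  6:2667  7:1782
  8:1369  9:818  10:740  11:1241  12:400  13:1978  14:2177  15:2449
  16:1322  17:2050  18:61  19:745  20:2139  21:2073  22:430  23:1992
  24:1467  25:1222  26:212  27:1532  28:2148  29:465  30:217  31:2430
  32:1134  33:1604  34:32  35:1448  36:1034  37:2453  38:1503  39:164
  40:2047  41:597  42:816  43:1993  44:2184  45:2094  46:2052  47:1495
  48:2489  49:445  50:1999  51:1112
Giant step factor: 717^(-52) ≡ 1455 (mod 2687).
Scan 362·1455^i mod 2687 for i = 0, 1, …:
  i=0: 362   i=1: 58   i=2: 1093   i=3: 2298
  i=4: 962   i=5: 2470   i=6: 1331   i=7: 1965
  i=8: 107   i=9: 2526     …   i=30: 2561
  i=31: 2073
Match at i=31, j=21: x = 31·52 + 21 = 1633.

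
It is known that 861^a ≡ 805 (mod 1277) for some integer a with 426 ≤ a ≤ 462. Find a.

Compute 861^426 mod 1277 = 160, then multiply by 861 repeatedly:
  861^426=160  861^427=1121  861^428=1046  861^429=321  861^430=549
  861^431=199  861^432=221  861^433=8  861^434=503  861^435=180
  861^436=463  861^437=219  861^438=840  861^439=458  861^440=1022
  861^441=89  861^442=9  861^443=87  861^444=841  861^445=42
  861^446=406  861^447=945  861^448=196  861^449=192  861^450=579
  861^451=489  861^452=896  861^453=148  861^454=1005  861^455=776
  861^456=265  861^457=859  861^458=216  861^459=811  861^460=1029
  861^461=1008  861^462=805
Found 805 at exponent 462.

462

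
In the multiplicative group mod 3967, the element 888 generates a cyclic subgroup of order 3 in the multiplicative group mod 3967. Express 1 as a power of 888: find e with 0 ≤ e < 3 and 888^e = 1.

Successive powers of 888 modulo 3967:
  888^0=1
So 888^0 ≡ 1 (mod 3967), giving e = 0.

0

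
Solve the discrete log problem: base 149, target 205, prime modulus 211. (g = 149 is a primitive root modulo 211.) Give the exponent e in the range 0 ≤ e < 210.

Baby-step giant-step with m = ceil(sqrt(210)) = 15.
Baby table (149^j mod 211 for j=0..14):
  0:1  1:149  2:46  3:102  4:6  5:50  6:65  7:190
  8:36  9:89  10:179  11:85  12:5  13:112  14:19
Giant step factor: 149^(-15) ≡ 12 (mod 211).
Scan 205·12^i mod 211 for i = 0, 1, …:
  i=0: 205   i=1: 139   i=2: 191   i=3: 182
  i=4: 74   i=5: 44   i=6: 106   i=7: 6
Match at i=7, j=4: e = 7·15 + 4 = 109.

109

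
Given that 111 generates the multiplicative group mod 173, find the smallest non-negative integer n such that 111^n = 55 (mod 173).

Baby-step giant-step with m = ceil(sqrt(172)) = 14.
Baby table (111^j mod 173 for j=0..13):
  0:1  1:111  2:38  3:66  4:60  5:86  6:31  7:154
  8:140  9:143  10:130  11:71  12:96  13:103
Giant step factor: 111^(-14) ≡ 150 (mod 173).
Scan 55·150^i mod 173 for i = 0, 1, …:
  i=0: 55   i=1: 119   i=2: 31
Match at i=2, j=6: n = 2·14 + 6 = 34.

34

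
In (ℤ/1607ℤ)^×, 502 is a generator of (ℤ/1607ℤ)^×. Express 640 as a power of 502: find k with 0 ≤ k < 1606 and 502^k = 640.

Baby-step giant-step with m = ceil(sqrt(1606)) = 41.
Baby table (502^j mod 1607 for j=0..40):
  0:1  1:502  2:1312  3:1361  4:247  5:255  6:1057  7:304
  8:1550  9:312  10:745  11:1166  12:384  13:1535  14:817  15:349
  16:35  17:1500  18:924  19:1032  20:610  21:890  22:34  23:998
  24:1219  25:1278  26:363  27:635  28:584  29:694  30:1276  31:966
  32:1225  33:1076  34:200  35:766  36:459  37:617  38:1190  39:1183
  40:883
Giant step factor: 502^(-41) ≡ 731 (mod 1607).
Scan 640·731^i mod 1607 for i = 0, 1, …:
  i=0: 640   i=1: 203   i=2: 549   i=3: 1176
  i=4: 1518   i=5: 828   i=6: 1036   i=7: 419
  i=8: 959   i=9: 377     …   i=28: 39
  i=29: 1190
Match at i=29, j=38: k = 29·41 + 38 = 1227.

1227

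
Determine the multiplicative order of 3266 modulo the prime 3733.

1244

The order of 3266 must divide p − 1 = 3732 = 2^2 · 3 · 311.
Divisors: 1, 2, 3, 4, 6, 12, 311, 622, 933, 1244, 1866, 3732.
Check each in increasing order: 3266^1 ≡ 3266;  3266^2 ≡ 1575;  3266^3 ≡ 3609;  3266^4 ≡ 1913;  3266^6 ≡ 444;  3266^12 ≡ 3020;  3266^311 ≡ 851;  3266^622 ≡ 3732;  3266^933 ≡ 2882;  3266^1244 ≡ 1.
Smallest exponent giving 1 is 1244.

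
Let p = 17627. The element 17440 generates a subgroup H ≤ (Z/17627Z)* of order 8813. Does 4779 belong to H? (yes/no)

no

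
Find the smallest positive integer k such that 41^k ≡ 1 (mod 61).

The order of 41 must divide p − 1 = 60 = 2^2 · 3 · 5.
Divisors: 1, 2, 3, 4, 5, 6, 10, 12, 15, 20, 30, 60.
Check each in increasing order: 41^1 ≡ 41;  41^2 ≡ 34;  41^3 ≡ 52;  41^4 ≡ 58;  41^5 ≡ 60;  41^6 ≡ 20;  41^10 ≡ 1.
Smallest exponent giving 1 is 10.

10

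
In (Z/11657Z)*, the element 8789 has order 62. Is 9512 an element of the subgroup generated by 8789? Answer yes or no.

9512 ∈ ⟨8789⟩ iff 9512^62 ≡ 1 (mod 11657), since |⟨8789⟩| = 62.
9512^62 mod 11657 = 5204.
Since 5204 ≠ 1, 9512 does not lie in the subgroup.

no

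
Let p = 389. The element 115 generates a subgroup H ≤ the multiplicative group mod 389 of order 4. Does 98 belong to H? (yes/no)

no

98 ∈ ⟨115⟩ iff 98^4 ≡ 1 (mod 389), since |⟨115⟩| = 4.
98^4 mod 389 = 248.
Since 248 ≠ 1, 98 does not lie in the subgroup.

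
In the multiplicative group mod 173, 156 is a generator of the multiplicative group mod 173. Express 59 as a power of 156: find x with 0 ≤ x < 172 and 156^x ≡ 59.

121

Baby-step giant-step with m = ceil(sqrt(172)) = 14.
Baby table (156^j mod 173 for j=0..13):
  0:1  1:156  2:116  3:104  4:135  5:127  6:90  7:27
  8:60  9:18  10:40  11:12  12:142  13:8
Giant step factor: 156^(-14) ≡ 159 (mod 173).
Scan 59·159^i mod 173 for i = 0, 1, …:
  i=0: 59   i=1: 39   i=2: 146   i=3: 32
  i=4: 71   i=5: 44   i=6: 76   i=7: 147
  i=8: 18
Match at i=8, j=9: x = 8·14 + 9 = 121.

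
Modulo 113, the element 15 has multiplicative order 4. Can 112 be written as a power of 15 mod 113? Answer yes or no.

yes

112 ∈ ⟨15⟩ iff 112^4 ≡ 1 (mod 113), since |⟨15⟩| = 4.
112^4 mod 113 = 1.
Since 1 = 1, 112 lies in the subgroup.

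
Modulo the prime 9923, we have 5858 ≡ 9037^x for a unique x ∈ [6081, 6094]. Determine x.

Compute 9037^6081 mod 9923 = 7313, then multiply by 9037 repeatedly:
  9037^6081=7313  9037^6082=401  9037^6083=1942  9037^6084=5990  9037^6085=1665
  9037^6086=3337  9037^6087=472  9037^6088=8497  9037^6089=3215  9037^6090=9334
  9037^6091=5858
Found 5858 at exponent 6091.

6091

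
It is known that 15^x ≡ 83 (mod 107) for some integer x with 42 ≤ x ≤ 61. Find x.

50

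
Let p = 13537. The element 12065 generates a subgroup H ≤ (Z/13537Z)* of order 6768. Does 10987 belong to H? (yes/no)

no

10987 ∈ ⟨12065⟩ iff 10987^6768 ≡ 1 (mod 13537), since |⟨12065⟩| = 6768.
10987^6768 mod 13537 = 13536.
Since 13536 ≠ 1, 10987 does not lie in the subgroup.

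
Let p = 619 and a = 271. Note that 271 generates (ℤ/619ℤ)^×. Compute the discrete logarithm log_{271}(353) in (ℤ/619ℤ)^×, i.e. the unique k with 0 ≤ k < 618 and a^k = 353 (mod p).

397

Baby-step giant-step with m = ceil(sqrt(618)) = 25.
Baby table (271^j mod 619 for j=0..24):
  0:1  1:271  2:399  3:423  4:118  5:409  6:38  7:394
  8:306  9:599  10:151  11:67  12:206  13:116  14:486  15:478
  16:167  17:70  18:400  19:75  20:517  21:213  22:156  23:184
  24:344
Giant step factor: 271^(-25) ≡ 48 (mod 619).
Scan 353·48^i mod 619 for i = 0, 1, …:
  i=0: 353   i=1: 231   i=2: 565   i=3: 503
  i=4: 3   i=5: 144   i=6: 103   i=7: 611
  i=8: 235   i=9: 138     …   i=14: 158
  i=15: 156
Match at i=15, j=22: k = 15·25 + 22 = 397.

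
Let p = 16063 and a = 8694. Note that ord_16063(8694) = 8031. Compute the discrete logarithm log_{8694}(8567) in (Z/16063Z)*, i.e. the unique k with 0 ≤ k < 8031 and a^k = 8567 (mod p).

446

Baby-step giant-step with m = ceil(sqrt(8031)) = 90.
Baby table (8694^j mod 16063 for j=0..89):
  0:1  1:8694  2:9221  3:13004  4:5382  5:15652  6:8815  7:1037
  8:4335  9:4692  10:8291  11:7273  12:7494  13:1308  14:15211  15:13818
  16:14578  17:4062  18:8554  19:12849  20:7104  21:16004  22:1070  23:2103
  24:3788  25:3722  26:8186  27:9994  28:3069  29:1243  30:12306  31:8784
  32:4594  33:7618  34:3143  35:2079  36:3951  37:7300  38:1287  39:9330
  40:12933  41:14565  42:3481  43:1122  44:4427  45:1390  46:5284  47:14979
  48:4685  49:11685  50:6978  51:12844  52:11823  53:2025  54:302  55:7319
  56:5843  57:7836  58:3001  59:4382  60:11735  61:7977  62:8067  63:3440
  64:14117  65:11878  66:14368  67:9504  68:15767  69:12719  70:1294  71:5936
  72:13228  73:9215  74:9029  75:14308  76:1880  77:8649  78:3503  79:15697
  80:14533  81:14407  82:11247  83:5937  84:5859  85:2373  86:5970  87:3627
  88:1469  89:1401
Giant step factor: 8694^(-90) ≡ 1532 (mod 16063).
Scan 8567·1532^i mod 16063 for i = 0, 1, …:
  i=0: 8567   i=1: 1173   i=2: 14043   i=3: 5519
  i=4: 5970
Match at i=4, j=86: k = 4·90 + 86 = 446.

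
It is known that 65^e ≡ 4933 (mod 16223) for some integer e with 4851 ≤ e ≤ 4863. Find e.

4851

Compute 65^4851 mod 16223 = 4933, then multiply by 65 repeatedly:
  65^4851=4933
Found 4933 at exponent 4851.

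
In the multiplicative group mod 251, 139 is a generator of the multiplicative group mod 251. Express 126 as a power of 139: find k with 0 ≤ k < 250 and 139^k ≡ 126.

155

Baby-step giant-step with m = ceil(sqrt(250)) = 16.
Baby table (139^j mod 251 for j=0..15):
  0:1  1:139  2:245  3:170  4:36  5:235  6:35  7:96
  8:41  9:177  10:5  11:193  12:221  13:97  14:180  15:171
Giant step factor: 139^(-16) ≡ 142 (mod 251).
Scan 126·142^i mod 251 for i = 0, 1, …:
  i=0: 126   i=1: 71   i=2: 42   i=3: 191
  i=4: 14   i=5: 231   i=6: 172   i=7: 77
  i=8: 141   i=9: 193
Match at i=9, j=11: k = 9·16 + 11 = 155.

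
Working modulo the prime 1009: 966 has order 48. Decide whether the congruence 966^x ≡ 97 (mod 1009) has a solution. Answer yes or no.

no

97 ∈ ⟨966⟩ iff 97^48 ≡ 1 (mod 1009), since |⟨966⟩| = 48.
97^48 mod 1009 = 763.
Since 763 ≠ 1, 97 does not lie in the subgroup.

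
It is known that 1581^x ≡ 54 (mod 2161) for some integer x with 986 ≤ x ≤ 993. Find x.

Compute 1581^986 mod 2161 = 1841, then multiply by 1581 repeatedly:
  1581^986=1841  1581^987=1915  1581^988=54
Found 54 at exponent 988.

988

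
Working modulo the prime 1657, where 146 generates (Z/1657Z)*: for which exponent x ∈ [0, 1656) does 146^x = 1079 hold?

1078

Baby-step giant-step with m = ceil(sqrt(1656)) = 41.
Baby table (146^j mod 1657 for j=0..40):
  0:1  1:146  2:1432  3:290  4:915  5:1030  6:1250  7:230
  8:440  9:1274  10:420  11:11  12:1606  13:839  14:1533  15:123
  16:1388  17:494  18:873  19:1526  20:758  21:1306  22:121  23:1096
  24:944  25:293  26:1353  27:355  28:463  29:1318  30:216  31:53
  32:1110  33:1331  34:457  35:442  36:1566  37:1627  38:591  39:122
  40:1242
Giant step factor: 146^(-41) ≡ 401 (mod 1657).
Scan 1079·401^i mod 1657 for i = 0, 1, …:
  i=0: 1079   i=1: 202   i=2: 1466   i=3: 1288
  i=4: 1161   i=5: 1601   i=6: 742   i=7: 939
  i=8: 400   i=9: 1328     …   i=25: 1442
  i=26: 1606
Match at i=26, j=12: x = 26·41 + 12 = 1078.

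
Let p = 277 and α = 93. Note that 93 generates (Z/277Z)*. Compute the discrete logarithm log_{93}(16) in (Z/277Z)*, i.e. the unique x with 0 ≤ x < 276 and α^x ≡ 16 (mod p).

228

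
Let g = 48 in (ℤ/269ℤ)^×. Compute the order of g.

268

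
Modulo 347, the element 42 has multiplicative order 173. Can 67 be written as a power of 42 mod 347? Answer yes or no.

yes

67 ∈ ⟨42⟩ iff 67^173 ≡ 1 (mod 347), since |⟨42⟩| = 173.
67^173 mod 347 = 1.
Since 1 = 1, 67 lies in the subgroup.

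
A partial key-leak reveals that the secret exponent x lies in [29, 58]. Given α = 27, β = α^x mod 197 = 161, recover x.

42

Compute 27^29 mod 197 = 94, then multiply by 27 repeatedly:
  27^29=94  27^30=174  27^31=167  27^32=175  27^33=194
  27^34=116  27^35=177  27^36=51  27^37=195  27^38=143
  27^39=118  27^40=34  27^41=130  27^42=161
Found 161 at exponent 42.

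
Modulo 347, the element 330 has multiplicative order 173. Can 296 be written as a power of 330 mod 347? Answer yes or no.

296 ∈ ⟨330⟩ iff 296^173 ≡ 1 (mod 347), since |⟨330⟩| = 173.
296^173 mod 347 = 1.
Since 1 = 1, 296 lies in the subgroup.

yes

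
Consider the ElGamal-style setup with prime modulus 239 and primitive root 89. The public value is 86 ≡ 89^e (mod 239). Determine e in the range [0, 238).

Baby-step giant-step with m = ceil(sqrt(238)) = 16.
Baby table (89^j mod 239 for j=0..15):
  0:1  1:89  2:34  3:158  4:200  5:114  6:108  7:52
  8:87  9:95  10:90  11:123  12:192  13:119  14:75  15:222
Giant step factor: 89^(-16) ≡ 121 (mod 239).
Scan 86·121^i mod 239 for i = 0, 1, …:
  i=0: 86   i=1: 129   i=2: 74   i=3: 111
  i=4: 47   i=5: 190   i=6: 46   i=7: 69
  i=8: 223   i=9: 215   i=10: 203   i=11: 185
  i=12: 158
Match at i=12, j=3: e = 12·16 + 3 = 195.

195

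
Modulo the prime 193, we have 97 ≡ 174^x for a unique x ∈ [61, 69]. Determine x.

62

Compute 174^61 mod 193 = 66, then multiply by 174 repeatedly:
  174^61=66  174^62=97
Found 97 at exponent 62.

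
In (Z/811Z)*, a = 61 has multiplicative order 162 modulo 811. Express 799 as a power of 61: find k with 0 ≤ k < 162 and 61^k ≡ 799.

154

Baby-step giant-step with m = ceil(sqrt(162)) = 13.
Baby table (61^j mod 811 for j=0..12):
  0:1  1:61  2:477  3:712  4:449  5:626  6:69  7:154
  8:473  9:468  10:163  11:211  12:706
Giant step factor: 61^(-13) ≡ 342 (mod 811).
Scan 799·342^i mod 811 for i = 0, 1, …:
  i=0: 799   i=1: 762   i=2: 273   i=3: 101
  i=4: 480   i=5: 338   i=6: 434   i=7: 15
  i=8: 264   i=9: 267   i=10: 482   i=11: 211
Match at i=11, j=11: k = 11·13 + 11 = 154.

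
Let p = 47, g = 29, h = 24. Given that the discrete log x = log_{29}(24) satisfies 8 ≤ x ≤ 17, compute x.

10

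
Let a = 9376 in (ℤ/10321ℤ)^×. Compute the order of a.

3440

The order of 9376 must divide p − 1 = 10320 = 2^4 · 3 · 5 · 43.
Divisors: 1, 2, 3, 4, 5, 6, 8, 10, 12, 15, 16, 20, 24, 30, 40, 43, 48, 60, 80, 86, 120, 129, 172, 215, 240, 258, 344, 430, 516, 645, 688, 860, 1032, 1290, 1720, 2064, 2580, 3440, 5160, 10320.
Check each in increasing order: 9376^1 ≡ 9376;  9376^2 ≡ 5419;  9376^3 ≡ 8582;  9376^4 ≡ 2316;  9376^5 ≡ 9753;  9376^6 ≡ 68;  9376^8 ≡ 7257;  9376^10 ≡ 2673;  9376^12 ≡ 4624;  9376^15 ≡ 9244;  9376^16 ≡ 6307;  9376^20 ≡ 2797;  9376^24 ≡ 6585;  9376^30 ≡ 3977;  9376^40 ≡ 10212;  9376^43 ≡ 3773;  9376^48 ≡ 3704;  9376^60 ≡ 4757;  9376^80 ≡ 1560;  9376^86 ≡ 2870;  9376^120 ≡ 5417;  9376^129 ≡ 1781;  9376^172 ≡ 742;  9376^215 ≡ 2575;  9376^240 ≡ 1286;  9376^258 ≡ 3414;  9376^344 ≡ 3551;  9376^430 ≡ 4543;  9376^516 ≡ 2987;  9376^645 ≡ 4532;  9376^688 ≡ 7660;  9376^860 ≡ 7170;  9376^1032 ≡ 4825;  9376^1290 ≡ 234;  9376^1720 ≡ 10320;  9376^2064 ≡ 6770;  9376^2580 ≡ 3151;  9376^3440 ≡ 1.
Smallest exponent giving 1 is 3440.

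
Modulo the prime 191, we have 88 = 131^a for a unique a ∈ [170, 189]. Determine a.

183

Compute 131^170 mod 191 = 5, then multiply by 131 repeatedly:
  131^170=5  131^171=82  131^172=46  131^173=105  131^174=3
  131^175=11  131^176=104  131^177=63  131^178=40  131^179=83
  131^180=177  131^181=76  131^182=24  131^183=88
Found 88 at exponent 183.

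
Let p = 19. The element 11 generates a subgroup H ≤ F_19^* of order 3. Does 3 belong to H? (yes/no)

no

3 ∈ ⟨11⟩ iff 3^3 ≡ 1 (mod 19), since |⟨11⟩| = 3.
3^3 mod 19 = 8.
Since 8 ≠ 1, 3 does not lie in the subgroup.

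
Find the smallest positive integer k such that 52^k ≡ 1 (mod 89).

8

The order of 52 must divide p − 1 = 88 = 2^3 · 11.
Divisors: 1, 2, 4, 8, 11, 22, 44, 88.
Check each in increasing order: 52^1 ≡ 52;  52^2 ≡ 34;  52^4 ≡ 88;  52^8 ≡ 1.
Smallest exponent giving 1 is 8.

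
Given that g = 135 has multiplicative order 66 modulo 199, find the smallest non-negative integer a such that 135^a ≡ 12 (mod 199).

31

Baby-step giant-step with m = ceil(sqrt(66)) = 9.
Baby table (135^j mod 199 for j=0..8):
  0:1  1:135  2:116  3:138  4:123  5:88  6:139  7:59
  8:5
Giant step factor: 135^(-9) ≡ 74 (mod 199).
Scan 12·74^i mod 199 for i = 0, 1, …:
  i=0: 12   i=1: 92   i=2: 42   i=3: 123
Match at i=3, j=4: a = 3·9 + 4 = 31.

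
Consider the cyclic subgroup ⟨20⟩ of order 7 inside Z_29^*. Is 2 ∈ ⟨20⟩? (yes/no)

2 ∈ ⟨20⟩ iff 2^7 ≡ 1 (mod 29), since |⟨20⟩| = 7.
2^7 mod 29 = 12.
Since 12 ≠ 1, 2 does not lie in the subgroup.

no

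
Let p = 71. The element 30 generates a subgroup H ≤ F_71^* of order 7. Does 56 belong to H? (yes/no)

no

⟨30⟩ has order 7; its elements mod 71 are {1, 20, 30, 32, 37, 45, 48}.
56 is not in this set.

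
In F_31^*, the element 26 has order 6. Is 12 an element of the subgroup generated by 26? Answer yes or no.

no

⟨26⟩ has order 6; its elements mod 31 are {1, 5, 6, 25, 26, 30}.
12 is not in this set.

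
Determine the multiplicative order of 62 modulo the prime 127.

63

The order of 62 must divide p − 1 = 126 = 2 · 3^2 · 7.
Divisors: 1, 2, 3, 6, 7, 9, 14, 18, 21, 42, 63, 126.
Check each in increasing order: 62^1 ≡ 62;  62^2 ≡ 34;  62^3 ≡ 76;  62^6 ≡ 61;  62^7 ≡ 99;  62^9 ≡ 64;  62^14 ≡ 22;  62^18 ≡ 32;  62^21 ≡ 19;  62^42 ≡ 107;  62^63 ≡ 1.
Smallest exponent giving 1 is 63.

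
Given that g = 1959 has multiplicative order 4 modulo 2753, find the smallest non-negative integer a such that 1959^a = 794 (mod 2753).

Successive powers of 1959 modulo 2753:
  1959^0=1  1959^1=1959  1959^2=2752  1959^3=794
So 1959^3 ≡ 794 (mod 2753), giving a = 3.

3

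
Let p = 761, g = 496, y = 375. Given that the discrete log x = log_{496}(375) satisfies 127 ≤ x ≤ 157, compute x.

Compute 496^127 mod 761 = 491, then multiply by 496 repeatedly:
  496^127=491  496^128=16  496^129=326  496^130=364  496^131=187
  496^132=671  496^133=259  496^134=616  496^135=375
Found 375 at exponent 135.

135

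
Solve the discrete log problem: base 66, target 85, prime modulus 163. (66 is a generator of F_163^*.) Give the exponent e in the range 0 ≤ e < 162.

Baby-step giant-step with m = ceil(sqrt(162)) = 13.
Baby table (66^j mod 163 for j=0..12):
  0:1  1:66  2:118  3:127  4:69  5:153  6:155  7:124
  8:34  9:125  10:100  11:80  12:64
Giant step factor: 66^(-13) ≡ 128 (mod 163).
Scan 85·128^i mod 163 for i = 0, 1, …:
  i=0: 85   i=1: 122   i=2: 131   i=3: 142
  i=4: 83   i=5: 29   i=6: 126   i=7: 154
  i=8: 152   i=9: 59   i=10: 54   i=11: 66
Match at i=11, j=1: e = 11·13 + 1 = 144.

144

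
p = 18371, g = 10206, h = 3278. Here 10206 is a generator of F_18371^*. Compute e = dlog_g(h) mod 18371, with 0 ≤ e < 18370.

Baby-step giant-step with m = ceil(sqrt(18370)) = 136.
Baby table (10206^j mod 18371 for j=0..135):
  0:1  1:10206  2:17237  3:126  4:18357  5:4084  6:15876  7:16607
  8:196  9:16308  10:16559  11:6325  12:15627  13:10511  14:6997  15:3305
  16:1674  17:18185  18:12268  19:8843  20:13306  21:2604  22:11958  23:4795
  24:15797  25:286  26:16298  27:6354  28:17665  29:14367  30:10651  31:2899
  32:9884  33:943  34:16225  35:14527  36:8592  37:5169  38:11673  39:17074
  40:8309  41:1118  42:1917  43:18158  44:12271  45:2719  46:9904  47:2982
  48:11916  49:17047  50:8312  51:13365  52:16886  53:165  54:12229  55:14971
  56:2419  57:16061  58:12504  59:10858  60:2876  61:13969  62:8654  63:13327
  64:14849  65:6515  66:7441  67:15503  68:12566  69:645  70:6052  71:3410
  72:7786  73:9341  74:7127  75:7373  76:1222  77:16194  78:10448  79:7004
  80:1263  81:12107  82:696  83:12170  84:689  85:14212  86:8627  87:13330
  88:8725  89:3113  90:7819  91:15461  92:6447  93:11531  94:760  95:3998
  96:1597  97:3905  98:7731  99:17512  100:14384  101:443  102:1992  103:12026
  104:705  105:12169  106:8854  107:15346  108:8501  109:13344  110:4641  111:5608
  112:9583  113:15265  114:8510  115:13343  116:12806  117:6742  118:9457  119:15279
  120:4426  121:15838  122:14570  123:6546  124:11520  125:17091  126:16472  127:211
  128:4059  129:17920  130:8215  131:15417  132:16658  133:6314  134:13587  135:4614
Giant step factor: 10206^(-136) ≡ 2377 (mod 18371).
Scan 3278·2377^i mod 18371 for i = 0, 1, …:
  i=0: 3278   i=1: 2502   i=2: 13421   i=3: 9661
  i=4: 447   i=5: 15372   i=6: 17696   i=7: 12173
  i=8: 896   i=9: 17127     …   i=77: 3875
  i=78: 7004
Match at i=78, j=79: e = 78·136 + 79 = 10687.

10687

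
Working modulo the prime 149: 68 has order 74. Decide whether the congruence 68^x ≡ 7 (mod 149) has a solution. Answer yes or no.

yes

7 ∈ ⟨68⟩ iff 7^74 ≡ 1 (mod 149), since |⟨68⟩| = 74.
7^74 mod 149 = 1.
Since 1 = 1, 7 lies in the subgroup.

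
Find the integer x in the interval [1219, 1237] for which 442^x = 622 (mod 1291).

1222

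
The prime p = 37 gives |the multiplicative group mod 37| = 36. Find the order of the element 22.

36

The order of 22 must divide p − 1 = 36 = 2^2 · 3^2.
Divisors: 1, 2, 3, 4, 6, 9, 12, 18, 36.
Check each in increasing order: 22^1 ≡ 22;  22^2 ≡ 3;  22^3 ≡ 29;  22^4 ≡ 9;  22^6 ≡ 27;  22^9 ≡ 6;  22^12 ≡ 26;  22^18 ≡ 36;  22^36 ≡ 1.
Smallest exponent giving 1 is 36.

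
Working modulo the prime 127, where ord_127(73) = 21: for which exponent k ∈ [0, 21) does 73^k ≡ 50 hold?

Successive powers of 73 modulo 127:
  73^0=1  73^1=73  73^2=122  73^3=16  73^4=25  73^5=47
  73^6=2  73^7=19  73^8=117  73^9=32  73^10=50
So 73^10 ≡ 50 (mod 127), giving k = 10.

10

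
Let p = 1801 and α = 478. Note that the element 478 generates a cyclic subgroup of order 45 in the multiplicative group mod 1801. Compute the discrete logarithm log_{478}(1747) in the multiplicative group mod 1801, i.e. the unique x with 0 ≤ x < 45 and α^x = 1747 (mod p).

Baby-step giant-step with m = ceil(sqrt(45)) = 7.
Baby table (478^j mod 1801 for j=0..6):
  0:1  1:478  2:1558  3:911  4:1417  5:150  6:1461
Giant step factor: 478^(-7) ≡ 1512 (mod 1801).
Scan 1747·1512^i mod 1801 for i = 0, 1, …:
  i=0: 1747   i=1: 1198   i=2: 1371   i=3: 1
Match at i=3, j=0: x = 3·7 + 0 = 21.

21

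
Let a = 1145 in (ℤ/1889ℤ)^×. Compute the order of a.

The order of 1145 must divide p − 1 = 1888 = 2^5 · 59.
Divisors: 1, 2, 4, 8, 16, 32, 59, 118, 236, 472, 944, 1888.
Check each in increasing order: 1145^1 ≡ 1145;  1145^2 ≡ 59;  1145^4 ≡ 1592;  1145^8 ≡ 1315;  1145^16 ≡ 790;  1145^32 ≡ 730;  1145^59 ≡ 961;  1145^118 ≡ 1689;  1145^236 ≡ 331;  1145^472 ≡ 1888;  1145^944 ≡ 1.
Smallest exponent giving 1 is 944.

944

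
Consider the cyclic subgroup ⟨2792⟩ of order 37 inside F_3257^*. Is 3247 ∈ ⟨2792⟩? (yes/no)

3247 ∈ ⟨2792⟩ iff 3247^37 ≡ 1 (mod 3257), since |⟨2792⟩| = 37.
3247^37 mod 3257 = 2784.
Since 2784 ≠ 1, 3247 does not lie in the subgroup.

no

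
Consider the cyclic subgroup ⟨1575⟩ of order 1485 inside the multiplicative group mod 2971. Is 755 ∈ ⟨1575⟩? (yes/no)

755 ∈ ⟨1575⟩ iff 755^1485 ≡ 1 (mod 2971), since |⟨1575⟩| = 1485.
755^1485 mod 2971 = 1.
Since 1 = 1, 755 lies in the subgroup.

yes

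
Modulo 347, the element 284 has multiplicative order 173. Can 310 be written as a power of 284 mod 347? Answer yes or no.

yes

310 ∈ ⟨284⟩ iff 310^173 ≡ 1 (mod 347), since |⟨284⟩| = 173.
310^173 mod 347 = 1.
Since 1 = 1, 310 lies in the subgroup.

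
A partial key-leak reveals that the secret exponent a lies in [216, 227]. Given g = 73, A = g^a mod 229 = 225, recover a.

216

Compute 73^216 mod 229 = 225, then multiply by 73 repeatedly:
  73^216=225
Found 225 at exponent 216.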